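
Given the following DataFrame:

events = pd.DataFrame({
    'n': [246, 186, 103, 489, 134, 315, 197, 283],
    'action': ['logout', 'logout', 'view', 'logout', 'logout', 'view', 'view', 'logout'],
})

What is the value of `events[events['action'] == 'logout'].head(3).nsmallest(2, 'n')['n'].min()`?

186

filter rows where action == 'logout':
     n  action
0  246  logout
1  186  logout
3  489  logout
4  134  logout
7  283  logout
take first 3 rows:
     n  action
0  246  logout
1  186  logout
3  489  logout
take 2 rows with smallest n:
     n  action
1  186  logout
0  246  logout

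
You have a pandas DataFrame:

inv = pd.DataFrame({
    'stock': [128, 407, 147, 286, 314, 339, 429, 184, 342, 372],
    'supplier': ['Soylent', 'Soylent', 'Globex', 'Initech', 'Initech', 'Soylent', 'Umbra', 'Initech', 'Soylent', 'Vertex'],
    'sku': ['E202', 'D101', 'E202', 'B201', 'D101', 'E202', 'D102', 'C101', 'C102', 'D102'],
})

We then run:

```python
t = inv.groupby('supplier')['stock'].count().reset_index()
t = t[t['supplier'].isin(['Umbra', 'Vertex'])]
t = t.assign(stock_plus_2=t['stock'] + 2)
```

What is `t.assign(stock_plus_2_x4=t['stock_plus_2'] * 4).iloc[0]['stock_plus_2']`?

group by supplier, count of stock:
supplier
Globex     1
Initech    3
Soylent    4
Umbra      1
Vertex     1
Name: stock, dtype: int64
reset_index():
  supplier  stock
0   Globex      1
1  Initech      3
2  Soylent      4
3    Umbra      1
4   Vertex      1
filter rows where supplier in ['Umbra', 'Vertex']:
  supplier  stock
3    Umbra      1
4   Vertex      1
add column stock_plus_2 = t['stock'] + 2:
  supplier  stock  stock_plus_2
3    Umbra      1             3
4   Vertex      1             3
add column stock_plus_2_x4 = t['stock_plus_2'] * 4:
  supplier  stock  stock_plus_2  stock_plus_2_x4
3    Umbra      1             3               12
4   Vertex      1             3               12
So iloc[0]['stock_plus_2'] = 3.

3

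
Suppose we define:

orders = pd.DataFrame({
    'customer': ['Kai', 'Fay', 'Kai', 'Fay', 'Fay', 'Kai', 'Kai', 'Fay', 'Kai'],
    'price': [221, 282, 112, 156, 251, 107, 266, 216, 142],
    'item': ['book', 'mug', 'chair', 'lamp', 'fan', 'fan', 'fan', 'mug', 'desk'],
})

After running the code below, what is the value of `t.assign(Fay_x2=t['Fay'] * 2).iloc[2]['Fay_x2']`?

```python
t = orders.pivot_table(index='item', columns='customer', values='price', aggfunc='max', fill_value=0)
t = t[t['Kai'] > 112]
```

pivot: rows=item, cols=customer, max(price):
customer  Fay  Kai
item              
book        0  221
chair       0  112
desk        0  142
fan       251  266
lamp      156    0
mug       282    0
filter rows where Kai > 112:
customer  Fay  Kai
item              
book        0  221
desk        0  142
fan       251  266
add column Fay_x2 = t['Fay'] * 2:
customer  Fay  Kai  Fay_x2
item                      
book        0  221       0
desk        0  142       0
fan       251  266     502
Finally, value at position 2, column 'Fay_x2' = 502.

502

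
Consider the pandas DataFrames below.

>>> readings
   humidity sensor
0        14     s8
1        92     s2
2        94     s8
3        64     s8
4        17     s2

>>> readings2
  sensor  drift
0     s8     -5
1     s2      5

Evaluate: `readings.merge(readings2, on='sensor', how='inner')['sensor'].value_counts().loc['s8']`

merge on 'sensor' (how='inner') → 5 rows:
   humidity sensor  drift
0        14     s8     -5
1        92     s2      5
2        94     s8     -5
3        64     s8     -5
4        17     s2      5
value_counts of sensor:
sensor
s8    3
s2    2
Name: count, dtype: int64
Finally, value at index 's8' = 3.

3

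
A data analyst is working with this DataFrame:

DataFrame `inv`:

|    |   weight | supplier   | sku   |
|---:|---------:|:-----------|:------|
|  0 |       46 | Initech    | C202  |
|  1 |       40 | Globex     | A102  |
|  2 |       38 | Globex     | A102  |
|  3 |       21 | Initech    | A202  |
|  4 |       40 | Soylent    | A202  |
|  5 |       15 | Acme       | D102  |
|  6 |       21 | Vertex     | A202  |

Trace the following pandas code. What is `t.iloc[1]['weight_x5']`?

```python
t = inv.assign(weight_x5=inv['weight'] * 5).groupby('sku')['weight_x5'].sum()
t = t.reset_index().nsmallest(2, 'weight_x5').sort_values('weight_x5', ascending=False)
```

75

add column weight_x5 = inv['weight'] * 5:
   weight supplier   sku  weight_x5
0      46  Initech  C202        230
1      40   Globex  A102        200
2      38   Globex  A102        190
3      21  Initech  A202        105
4      40  Soylent  A202        200
5      15     Acme  D102         75
6      21   Vertex  A202        105
group by sku, sum of weight_x5:
sku
A102    390
A202    410
C202    230
D102     75
Name: weight_x5, dtype: int64
reset_index():
    sku  weight_x5
0  A102        390
1  A202        410
2  C202        230
3  D102         75
take 2 rows with smallest weight_x5:
    sku  weight_x5
3  D102         75
2  C202        230
sort by weight_x5 descending:
    sku  weight_x5
2  C202        230
3  D102         75
value at position 1, column 'weight_x5' → 75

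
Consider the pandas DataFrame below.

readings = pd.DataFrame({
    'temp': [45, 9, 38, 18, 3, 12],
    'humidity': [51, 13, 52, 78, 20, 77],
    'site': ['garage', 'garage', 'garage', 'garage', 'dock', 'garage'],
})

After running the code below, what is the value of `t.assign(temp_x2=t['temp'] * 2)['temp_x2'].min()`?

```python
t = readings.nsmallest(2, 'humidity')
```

6

take 2 rows with smallest humidity:
   temp  humidity    site
1     9        13  garage
4     3        20    dock
add column temp_x2 = t['temp'] * 2:
   temp  humidity    site  temp_x2
1     9        13  garage       18
4     3        20    dock        6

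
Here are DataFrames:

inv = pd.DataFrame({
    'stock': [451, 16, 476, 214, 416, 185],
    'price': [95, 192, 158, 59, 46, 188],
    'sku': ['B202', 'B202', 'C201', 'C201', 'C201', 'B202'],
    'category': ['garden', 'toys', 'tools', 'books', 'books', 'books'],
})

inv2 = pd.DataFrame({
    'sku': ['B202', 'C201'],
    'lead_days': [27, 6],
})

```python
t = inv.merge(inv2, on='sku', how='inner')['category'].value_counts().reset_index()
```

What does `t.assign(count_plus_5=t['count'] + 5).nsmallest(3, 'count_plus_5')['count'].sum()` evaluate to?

3

merge on 'sku' (how='inner') → 6 rows:
   stock  price   sku category  lead_days
0    451     95  B202   garden         27
1     16    192  B202     toys         27
2    476    158  C201    tools          6
3    214     59  C201    books          6
4    416     46  C201    books          6
5    185    188  B202    books         27
value_counts of category:
category
books     3
garden    1
toys      1
tools     1
Name: count, dtype: int64
reset_index():
  category  count
0    books      3
1   garden      1
2     toys      1
3    tools      1
add column count_plus_5 = t['count'] + 5:
  category  count  count_plus_5
0    books      3             8
1   garden      1             6
2     toys      1             6
3    tools      1             6
take 3 rows with smallest count_plus_5:
  category  count  count_plus_5
1   garden      1             6
2     toys      1             6
3    tools      1             6
So sum() = 3.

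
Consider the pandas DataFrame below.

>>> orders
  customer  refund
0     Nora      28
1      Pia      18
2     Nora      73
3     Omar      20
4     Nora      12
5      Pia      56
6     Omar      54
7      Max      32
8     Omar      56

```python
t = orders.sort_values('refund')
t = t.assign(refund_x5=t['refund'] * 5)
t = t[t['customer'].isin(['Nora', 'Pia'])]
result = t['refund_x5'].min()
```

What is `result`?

sort by refund:
  customer  refund
4     Nora      12
1      Pia      18
3     Omar      20
0     Nora      28
7      Max      32
6     Omar      54
5      Pia      56
8     Omar      56
2     Nora      73
add column refund_x5 = t['refund'] * 5:
  customer  refund  refund_x5
4     Nora      12         60
1      Pia      18         90
3     Omar      20        100
0     Nora      28        140
7      Max      32        160
6     Omar      54        270
5      Pia      56        280
8     Omar      56        280
2     Nora      73        365
filter rows where customer in ['Nora', 'Pia']:
  customer  refund  refund_x5
4     Nora      12         60
1      Pia      18         90
0     Nora      28        140
5      Pia      56        280
2     Nora      73        365
Reading off the min of column 'refund_x5', we get 60.

60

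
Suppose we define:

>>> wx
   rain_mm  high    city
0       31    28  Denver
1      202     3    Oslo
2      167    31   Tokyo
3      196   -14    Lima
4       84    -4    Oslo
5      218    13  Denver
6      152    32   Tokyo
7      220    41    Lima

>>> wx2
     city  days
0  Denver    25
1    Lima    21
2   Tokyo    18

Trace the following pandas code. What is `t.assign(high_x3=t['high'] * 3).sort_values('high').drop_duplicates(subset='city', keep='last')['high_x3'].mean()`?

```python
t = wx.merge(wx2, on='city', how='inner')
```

merge on 'city' (how='inner') → 6 rows:
   rain_mm  high    city  days
0       31    28  Denver    25
1      167    31   Tokyo    18
2      196   -14    Lima    21
3      218    13  Denver    25
4      152    32   Tokyo    18
5      220    41    Lima    21
add column high_x3 = t['high'] * 3:
   rain_mm  high    city  days  high_x3
0       31    28  Denver    25       84
1      167    31   Tokyo    18       93
2      196   -14    Lima    21      -42
3      218    13  Denver    25       39
4      152    32   Tokyo    18       96
5      220    41    Lima    21      123
sort by high:
   rain_mm  high    city  days  high_x3
2      196   -14    Lima    21      -42
3      218    13  Denver    25       39
0       31    28  Denver    25       84
1      167    31   Tokyo    18       93
4      152    32   Tokyo    18       96
5      220    41    Lima    21      123
drop duplicate city (keep=last):
   rain_mm  high    city  days  high_x3
0       31    28  Denver    25       84
4      152    32   Tokyo    18       96
5      220    41    Lima    21      123

101.0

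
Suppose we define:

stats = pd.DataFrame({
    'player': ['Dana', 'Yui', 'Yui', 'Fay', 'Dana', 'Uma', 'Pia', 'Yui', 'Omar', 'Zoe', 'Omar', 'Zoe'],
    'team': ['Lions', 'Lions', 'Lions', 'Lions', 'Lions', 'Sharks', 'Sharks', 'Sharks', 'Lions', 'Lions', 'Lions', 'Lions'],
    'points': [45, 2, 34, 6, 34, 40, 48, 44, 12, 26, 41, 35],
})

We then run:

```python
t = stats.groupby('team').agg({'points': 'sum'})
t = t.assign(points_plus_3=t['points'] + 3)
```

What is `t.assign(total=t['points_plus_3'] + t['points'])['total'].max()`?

473

group by team, sum of points:
        points
team          
Lions      235
Sharks     132
add column points_plus_3 = t['points'] + 3:
        points  points_plus_3
team                         
Lions      235            238
Sharks     132            135
add column total = t['points_plus_3'] + t['points']:
        points  points_plus_3  total
team                                
Lions      235            238    473
Sharks     132            135    267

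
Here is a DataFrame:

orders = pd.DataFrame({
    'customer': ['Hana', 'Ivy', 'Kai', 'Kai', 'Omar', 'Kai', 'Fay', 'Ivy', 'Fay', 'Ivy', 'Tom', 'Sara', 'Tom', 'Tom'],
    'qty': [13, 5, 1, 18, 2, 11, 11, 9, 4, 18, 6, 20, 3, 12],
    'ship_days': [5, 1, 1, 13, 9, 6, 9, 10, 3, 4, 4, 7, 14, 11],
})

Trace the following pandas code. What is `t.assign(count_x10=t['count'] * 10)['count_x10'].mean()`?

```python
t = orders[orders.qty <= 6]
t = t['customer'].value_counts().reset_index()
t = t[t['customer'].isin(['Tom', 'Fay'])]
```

filter rows where qty <= 6:
   customer  qty  ship_days
1       Ivy    5          1
2       Kai    1          1
4      Omar    2          9
8       Fay    4          3
10      Tom    6          4
12      Tom    3         14
value_counts of customer:
customer
Tom     2
Ivy     1
Kai     1
Omar    1
Fay     1
Name: count, dtype: int64
reset_index():
  customer  count
0      Tom      2
1      Ivy      1
2      Kai      1
3     Omar      1
4      Fay      1
filter rows where customer in ['Tom', 'Fay']:
  customer  count
0      Tom      2
4      Fay      1
add column count_x10 = t['count'] * 10:
  customer  count  count_x10
0      Tom      2         20
4      Fay      1         10
The mean of column 'count_x10' is 15.0.

15.0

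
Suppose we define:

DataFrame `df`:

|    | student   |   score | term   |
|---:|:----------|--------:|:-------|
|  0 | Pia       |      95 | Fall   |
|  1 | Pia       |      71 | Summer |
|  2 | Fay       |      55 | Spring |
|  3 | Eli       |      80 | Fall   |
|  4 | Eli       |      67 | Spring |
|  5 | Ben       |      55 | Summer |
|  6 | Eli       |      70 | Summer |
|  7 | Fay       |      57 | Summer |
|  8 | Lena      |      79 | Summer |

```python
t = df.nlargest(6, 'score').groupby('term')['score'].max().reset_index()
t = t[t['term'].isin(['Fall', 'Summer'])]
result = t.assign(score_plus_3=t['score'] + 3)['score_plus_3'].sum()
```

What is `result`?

180

take 6 rows with largest score:
  student  score    term
0     Pia     95    Fall
3     Eli     80    Fall
8    Lena     79  Summer
1     Pia     71  Summer
6     Eli     70  Summer
4     Eli     67  Spring
group by term, max of score:
term
Fall      95
Spring    67
Summer    79
Name: score, dtype: int64
reset_index():
     term  score
0    Fall     95
1  Spring     67
2  Summer     79
filter rows where term in ['Fall', 'Summer']:
     term  score
0    Fall     95
2  Summer     79
add column score_plus_3 = t['score'] + 3:
     term  score  score_plus_3
0    Fall     95            98
2  Summer     79            82
Reading off the sum of column 'score_plus_3', we get 180.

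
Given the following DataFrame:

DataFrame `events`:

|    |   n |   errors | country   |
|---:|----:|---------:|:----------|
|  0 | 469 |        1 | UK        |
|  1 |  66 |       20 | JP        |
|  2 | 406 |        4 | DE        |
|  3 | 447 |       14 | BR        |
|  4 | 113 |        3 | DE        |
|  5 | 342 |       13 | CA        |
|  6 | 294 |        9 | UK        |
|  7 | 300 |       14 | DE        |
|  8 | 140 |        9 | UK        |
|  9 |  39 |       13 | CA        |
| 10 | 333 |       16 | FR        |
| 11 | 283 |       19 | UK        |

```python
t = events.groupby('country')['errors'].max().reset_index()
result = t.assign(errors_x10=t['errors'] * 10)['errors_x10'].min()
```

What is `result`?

130

group by country, max of errors:
country
BR    14
CA    13
DE    14
FR    16
JP    20
UK    19
Name: errors, dtype: int64
reset_index():
  country  errors
0      BR      14
1      CA      13
2      DE      14
3      FR      16
4      JP      20
5      UK      19
add column errors_x10 = t['errors'] * 10:
  country  errors  errors_x10
0      BR      14         140
1      CA      13         130
2      DE      14         140
3      FR      16         160
4      JP      20         200
5      UK      19         190
Finally, min of column 'errors_x10' = 130.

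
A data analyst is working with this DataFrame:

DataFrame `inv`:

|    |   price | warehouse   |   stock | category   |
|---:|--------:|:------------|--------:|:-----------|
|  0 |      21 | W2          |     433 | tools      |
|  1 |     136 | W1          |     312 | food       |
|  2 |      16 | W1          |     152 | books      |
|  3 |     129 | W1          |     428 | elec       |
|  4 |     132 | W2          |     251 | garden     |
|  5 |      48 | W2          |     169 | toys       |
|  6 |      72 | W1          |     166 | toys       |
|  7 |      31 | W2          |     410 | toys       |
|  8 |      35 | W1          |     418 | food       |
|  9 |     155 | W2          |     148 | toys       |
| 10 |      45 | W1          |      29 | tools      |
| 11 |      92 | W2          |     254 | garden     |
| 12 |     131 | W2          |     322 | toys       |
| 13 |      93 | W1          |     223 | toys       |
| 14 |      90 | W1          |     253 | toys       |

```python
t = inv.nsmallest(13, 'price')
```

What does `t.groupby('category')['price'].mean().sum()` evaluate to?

402.5

take 13 rows with smallest price:
    price warehouse  stock category
2      16        W1    152    books
0      21        W2    433    tools
7      31        W2    410     toys
8      35        W1    418     food
10     45        W1     29    tools
5      48        W2    169     toys
6      72        W1    166     toys
14     90        W1    253     toys
11     92        W2    254   garden
13     93        W1    223     toys
3     129        W1    428     elec
12    131        W2    322     toys
4     132        W2    251   garden
group by category, mean of price:
category
books      16.0
elec      129.0
food       35.0
garden    112.0
tools      33.0
toys       77.5
Name: price, dtype: float64
The sum of the resulting series is 402.5.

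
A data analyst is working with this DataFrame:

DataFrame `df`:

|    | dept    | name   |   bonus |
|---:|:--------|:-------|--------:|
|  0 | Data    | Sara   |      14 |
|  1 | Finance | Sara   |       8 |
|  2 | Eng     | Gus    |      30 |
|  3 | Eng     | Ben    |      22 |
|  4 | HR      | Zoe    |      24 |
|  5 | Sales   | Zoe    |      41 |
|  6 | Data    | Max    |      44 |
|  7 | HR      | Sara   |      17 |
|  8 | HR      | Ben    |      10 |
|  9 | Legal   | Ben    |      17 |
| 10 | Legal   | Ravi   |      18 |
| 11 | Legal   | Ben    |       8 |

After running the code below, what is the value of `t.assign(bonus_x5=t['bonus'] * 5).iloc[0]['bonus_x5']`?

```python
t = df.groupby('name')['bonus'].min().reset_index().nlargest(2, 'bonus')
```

220

group by name, min of bonus:
name
Ben      8
Gus     30
Max     44
Ravi    18
Sara     8
Zoe     24
Name: bonus, dtype: int64
reset_index():
   name  bonus
0   Ben      8
1   Gus     30
2   Max     44
3  Ravi     18
4  Sara      8
5   Zoe     24
take 2 rows with largest bonus:
  name  bonus
2  Max     44
1  Gus     30
add column bonus_x5 = t['bonus'] * 5:
  name  bonus  bonus_x5
2  Max     44       220
1  Gus     30       150
Finally, value at position 0, column 'bonus_x5' = 220.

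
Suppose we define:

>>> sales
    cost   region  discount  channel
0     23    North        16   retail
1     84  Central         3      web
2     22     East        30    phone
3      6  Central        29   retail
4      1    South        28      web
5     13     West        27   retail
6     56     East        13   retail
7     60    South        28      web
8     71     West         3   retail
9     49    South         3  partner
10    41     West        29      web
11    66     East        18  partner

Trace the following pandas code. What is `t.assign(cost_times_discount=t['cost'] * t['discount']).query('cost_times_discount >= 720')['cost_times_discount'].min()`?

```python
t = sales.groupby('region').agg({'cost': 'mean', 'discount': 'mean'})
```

720.0

group by region: mean(cost), mean(discount):
              cost   discount
region                       
Central  45.000000  16.000000
East     48.000000  20.333333
North    23.000000  16.000000
South    36.666667  19.666667
West     41.666667  19.666667
add column cost_times_discount = t['cost'] * t['discount']:
              cost   discount  cost_times_discount
region                                            
Central  45.000000  16.000000           720.000000
East     48.000000  20.333333           976.000000
North    23.000000  16.000000           368.000000
South    36.666667  19.666667           721.111111
West     41.666667  19.666667           819.444444
filter rows where cost_times_discount >= 720:
              cost   discount  cost_times_discount
region                                            
Central  45.000000  16.000000           720.000000
East     48.000000  20.333333           976.000000
South    36.666667  19.666667           721.111111
West     41.666667  19.666667           819.444444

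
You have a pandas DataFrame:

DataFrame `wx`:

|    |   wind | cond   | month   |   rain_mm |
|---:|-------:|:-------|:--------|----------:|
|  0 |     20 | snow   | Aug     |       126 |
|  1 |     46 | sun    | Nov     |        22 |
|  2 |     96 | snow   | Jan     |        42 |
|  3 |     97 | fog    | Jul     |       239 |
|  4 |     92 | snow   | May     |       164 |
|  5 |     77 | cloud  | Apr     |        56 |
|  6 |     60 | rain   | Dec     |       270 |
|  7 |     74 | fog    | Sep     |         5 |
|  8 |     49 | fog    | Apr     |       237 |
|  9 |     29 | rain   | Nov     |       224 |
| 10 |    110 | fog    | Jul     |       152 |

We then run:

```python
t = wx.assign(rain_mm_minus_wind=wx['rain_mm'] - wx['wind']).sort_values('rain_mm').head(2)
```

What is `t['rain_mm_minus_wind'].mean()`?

-46.5

add column rain_mm_minus_wind = wx['rain_mm'] - wx['wind']:
    wind   cond month  rain_mm  rain_mm_minus_wind
0     20   snow   Aug      126                 106
1     46    sun   Nov       22                 -24
2     96   snow   Jan       42                 -54
3     97    fog   Jul      239                 142
4     92   snow   May      164                  72
5     77  cloud   Apr       56                 -21
6     60   rain   Dec      270                 210
7     74    fog   Sep        5                 -69
8     49    fog   Apr      237                 188
9     29   rain   Nov      224                 195
10   110    fog   Jul      152                  42
sort by rain_mm:
    wind   cond month  rain_mm  rain_mm_minus_wind
7     74    fog   Sep        5                 -69
1     46    sun   Nov       22                 -24
2     96   snow   Jan       42                 -54
5     77  cloud   Apr       56                 -21
0     20   snow   Aug      126                 106
10   110    fog   Jul      152                  42
4     92   snow   May      164                  72
9     29   rain   Nov      224                 195
8     49    fog   Apr      237                 188
3     97    fog   Jul      239                 142
6     60   rain   Dec      270                 210
take first 2 rows:
   wind cond month  rain_mm  rain_mm_minus_wind
7    74  fog   Sep        5                 -69
1    46  sun   Nov       22                 -24
Finally, mean of column 'rain_mm_minus_wind' = -46.5.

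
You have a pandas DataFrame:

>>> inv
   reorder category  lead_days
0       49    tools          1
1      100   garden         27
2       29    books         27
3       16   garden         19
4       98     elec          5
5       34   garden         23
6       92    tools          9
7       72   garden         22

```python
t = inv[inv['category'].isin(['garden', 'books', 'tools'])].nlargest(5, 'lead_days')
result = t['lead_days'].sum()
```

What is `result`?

filter rows where category in ['garden', 'books', 'tools']:
   reorder category  lead_days
0       49    tools          1
1      100   garden         27
2       29    books         27
3       16   garden         19
5       34   garden         23
6       92    tools          9
7       72   garden         22
take 5 rows with largest lead_days:
   reorder category  lead_days
1      100   garden         27
2       29    books         27
5       34   garden         23
7       72   garden         22
3       16   garden         19

118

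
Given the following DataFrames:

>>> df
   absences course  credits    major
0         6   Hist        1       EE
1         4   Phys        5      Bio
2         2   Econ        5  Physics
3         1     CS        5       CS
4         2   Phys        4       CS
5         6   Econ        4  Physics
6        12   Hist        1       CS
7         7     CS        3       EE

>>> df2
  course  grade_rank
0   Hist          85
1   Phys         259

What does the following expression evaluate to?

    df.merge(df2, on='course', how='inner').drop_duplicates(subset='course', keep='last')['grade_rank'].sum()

merge on 'course' (how='inner') → 4 rows:
   absences course  credits major  grade_rank
0         6   Hist        1    EE          85
1         4   Phys        5   Bio         259
2         2   Phys        4    CS         259
3        12   Hist        1    CS          85
drop duplicate course (keep=last):
   absences course  credits major  grade_rank
2         2   Phys        4    CS         259
3        12   Hist        1    CS          85
The sum of column 'grade_rank' is 344.

344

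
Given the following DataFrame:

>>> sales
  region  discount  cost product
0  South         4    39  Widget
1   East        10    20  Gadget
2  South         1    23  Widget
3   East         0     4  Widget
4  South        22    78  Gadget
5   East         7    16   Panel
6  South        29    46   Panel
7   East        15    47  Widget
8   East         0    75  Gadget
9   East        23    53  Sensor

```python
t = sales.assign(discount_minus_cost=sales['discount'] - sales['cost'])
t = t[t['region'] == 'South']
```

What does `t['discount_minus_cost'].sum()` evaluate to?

-130

add column discount_minus_cost = sales['discount'] - sales['cost']:
  region  discount  cost product  discount_minus_cost
0  South         4    39  Widget                  -35
1   East        10    20  Gadget                  -10
2  South         1    23  Widget                  -22
3   East         0     4  Widget                   -4
4  South        22    78  Gadget                  -56
5   East         7    16   Panel                   -9
6  South        29    46   Panel                  -17
7   East        15    47  Widget                  -32
8   East         0    75  Gadget                  -75
9   East        23    53  Sensor                  -30
filter rows where region == 'South':
  region  discount  cost product  discount_minus_cost
0  South         4    39  Widget                  -35
2  South         1    23  Widget                  -22
4  South        22    78  Gadget                  -56
6  South        29    46   Panel                  -17
Reading off the sum of column 'discount_minus_cost', we get -130.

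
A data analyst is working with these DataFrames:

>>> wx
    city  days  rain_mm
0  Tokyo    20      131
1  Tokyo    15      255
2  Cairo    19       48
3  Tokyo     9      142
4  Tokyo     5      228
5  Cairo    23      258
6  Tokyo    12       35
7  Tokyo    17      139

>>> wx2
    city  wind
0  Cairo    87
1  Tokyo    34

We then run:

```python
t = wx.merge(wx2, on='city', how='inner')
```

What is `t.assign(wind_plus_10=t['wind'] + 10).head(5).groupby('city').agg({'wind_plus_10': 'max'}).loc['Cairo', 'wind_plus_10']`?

97

merge on 'city' (how='inner') → 8 rows:
    city  days  rain_mm  wind
0  Tokyo    20      131    34
1  Tokyo    15      255    34
2  Cairo    19       48    87
3  Tokyo     9      142    34
4  Tokyo     5      228    34
5  Cairo    23      258    87
6  Tokyo    12       35    34
7  Tokyo    17      139    34
add column wind_plus_10 = t['wind'] + 10:
    city  days  rain_mm  wind  wind_plus_10
0  Tokyo    20      131    34            44
1  Tokyo    15      255    34            44
2  Cairo    19       48    87            97
3  Tokyo     9      142    34            44
4  Tokyo     5      228    34            44
5  Cairo    23      258    87            97
6  Tokyo    12       35    34            44
7  Tokyo    17      139    34            44
take first 5 rows:
    city  days  rain_mm  wind  wind_plus_10
0  Tokyo    20      131    34            44
1  Tokyo    15      255    34            44
2  Cairo    19       48    87            97
3  Tokyo     9      142    34            44
4  Tokyo     5      228    34            44
group by city, max of wind_plus_10:
       wind_plus_10
city               
Cairo            97
Tokyo            44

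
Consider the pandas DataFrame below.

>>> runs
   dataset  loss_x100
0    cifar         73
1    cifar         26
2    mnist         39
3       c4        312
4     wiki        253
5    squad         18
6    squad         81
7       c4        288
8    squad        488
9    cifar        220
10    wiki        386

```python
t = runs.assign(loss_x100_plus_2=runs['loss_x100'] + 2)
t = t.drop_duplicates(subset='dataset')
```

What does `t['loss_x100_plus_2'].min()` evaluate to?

20

add column loss_x100_plus_2 = runs['loss_x100'] + 2:
   dataset  loss_x100  loss_x100_plus_2
0    cifar         73                75
1    cifar         26                28
2    mnist         39                41
3       c4        312               314
4     wiki        253               255
5    squad         18                20
6    squad         81                83
7       c4        288               290
8    squad        488               490
9    cifar        220               222
10    wiki        386               388
drop duplicate dataset (keep=first):
  dataset  loss_x100  loss_x100_plus_2
0   cifar         73                75
2   mnist         39                41
3      c4        312               314
4    wiki        253               255
5   squad         18                20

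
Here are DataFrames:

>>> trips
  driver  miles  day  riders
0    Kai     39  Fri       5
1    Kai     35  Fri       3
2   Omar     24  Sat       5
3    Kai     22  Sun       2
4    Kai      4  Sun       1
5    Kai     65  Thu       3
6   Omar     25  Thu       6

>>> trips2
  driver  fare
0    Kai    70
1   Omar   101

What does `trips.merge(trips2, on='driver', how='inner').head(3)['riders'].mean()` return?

merge on 'driver' (how='inner') → 7 rows:
  driver  miles  day  riders  fare
0    Kai     39  Fri       5    70
1    Kai     35  Fri       3    70
2   Omar     24  Sat       5   101
3    Kai     22  Sun       2    70
4    Kai      4  Sun       1    70
5    Kai     65  Thu       3    70
6   Omar     25  Thu       6   101
take first 3 rows:
  driver  miles  day  riders  fare
0    Kai     39  Fri       5    70
1    Kai     35  Fri       3    70
2   Omar     24  Sat       5   101
So mean() = 4.33333333333.

4.33333333333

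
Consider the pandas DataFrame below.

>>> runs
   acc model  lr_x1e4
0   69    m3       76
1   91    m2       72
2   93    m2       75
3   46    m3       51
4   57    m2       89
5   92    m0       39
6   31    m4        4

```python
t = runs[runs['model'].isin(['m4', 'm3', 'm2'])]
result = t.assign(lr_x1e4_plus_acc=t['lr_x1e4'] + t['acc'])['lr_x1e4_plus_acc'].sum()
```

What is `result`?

754

filter rows where model in ['m4', 'm3', 'm2']:
   acc model  lr_x1e4
0   69    m3       76
1   91    m2       72
2   93    m2       75
3   46    m3       51
4   57    m2       89
6   31    m4        4
add column lr_x1e4_plus_acc = t['lr_x1e4'] + t['acc']:
   acc model  lr_x1e4  lr_x1e4_plus_acc
0   69    m3       76               145
1   91    m2       72               163
2   93    m2       75               168
3   46    m3       51                97
4   57    m2       89               146
6   31    m4        4                35
Taking the sum of column 'lr_x1e4_plus_acc' gives 754.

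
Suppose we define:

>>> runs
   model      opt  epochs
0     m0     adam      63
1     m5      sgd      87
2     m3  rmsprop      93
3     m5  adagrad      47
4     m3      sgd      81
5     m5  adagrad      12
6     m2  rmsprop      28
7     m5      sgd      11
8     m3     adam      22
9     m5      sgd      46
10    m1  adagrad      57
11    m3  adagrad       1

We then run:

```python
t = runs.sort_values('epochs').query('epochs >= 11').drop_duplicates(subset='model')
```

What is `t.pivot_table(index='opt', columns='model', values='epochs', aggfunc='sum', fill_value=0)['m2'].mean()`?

sort by epochs:
   model      opt  epochs
11    m3  adagrad       1
7     m5      sgd      11
5     m5  adagrad      12
8     m3     adam      22
6     m2  rmsprop      28
9     m5      sgd      46
3     m5  adagrad      47
10    m1  adagrad      57
0     m0     adam      63
4     m3      sgd      81
1     m5      sgd      87
2     m3  rmsprop      93
filter rows where epochs >= 11:
   model      opt  epochs
7     m5      sgd      11
5     m5  adagrad      12
8     m3     adam      22
6     m2  rmsprop      28
9     m5      sgd      46
3     m5  adagrad      47
10    m1  adagrad      57
0     m0     adam      63
4     m3      sgd      81
1     m5      sgd      87
2     m3  rmsprop      93
drop duplicate model (keep=first):
   model      opt  epochs
7     m5      sgd      11
8     m3     adam      22
6     m2  rmsprop      28
10    m1  adagrad      57
0     m0     adam      63
pivot: rows=opt, cols=model, sum(epochs):
model    m0  m1  m2  m3  m5
opt                        
adagrad   0  57   0   0   0
adam     63   0   0  22   0
rmsprop   0   0  28   0   0
sgd       0   0   0   0  11
Hence 7.0.

7.0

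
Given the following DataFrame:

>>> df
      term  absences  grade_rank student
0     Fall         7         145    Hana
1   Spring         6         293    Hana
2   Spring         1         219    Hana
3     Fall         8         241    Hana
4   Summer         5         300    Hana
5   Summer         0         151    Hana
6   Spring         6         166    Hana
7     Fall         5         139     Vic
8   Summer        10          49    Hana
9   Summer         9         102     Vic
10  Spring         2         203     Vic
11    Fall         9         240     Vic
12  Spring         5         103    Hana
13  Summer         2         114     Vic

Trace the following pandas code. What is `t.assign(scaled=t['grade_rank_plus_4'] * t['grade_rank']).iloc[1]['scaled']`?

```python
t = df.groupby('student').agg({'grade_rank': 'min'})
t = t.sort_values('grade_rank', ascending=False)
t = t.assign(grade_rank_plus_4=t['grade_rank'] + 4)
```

2597

group by student, min of grade_rank:
         grade_rank
student            
Hana             49
Vic             102
sort by grade_rank descending:
         grade_rank
student            
Vic             102
Hana             49
add column grade_rank_plus_4 = t['grade_rank'] + 4:
         grade_rank  grade_rank_plus_4
student                               
Vic             102                106
Hana             49                 53
add column scaled = t['grade_rank_plus_4'] * t['grade_rank']:
         grade_rank  grade_rank_plus_4  scaled
student                                       
Vic             102                106   10812
Hana             49                 53    2597
Reading off the value at position 1, column 'scaled', we get 2597.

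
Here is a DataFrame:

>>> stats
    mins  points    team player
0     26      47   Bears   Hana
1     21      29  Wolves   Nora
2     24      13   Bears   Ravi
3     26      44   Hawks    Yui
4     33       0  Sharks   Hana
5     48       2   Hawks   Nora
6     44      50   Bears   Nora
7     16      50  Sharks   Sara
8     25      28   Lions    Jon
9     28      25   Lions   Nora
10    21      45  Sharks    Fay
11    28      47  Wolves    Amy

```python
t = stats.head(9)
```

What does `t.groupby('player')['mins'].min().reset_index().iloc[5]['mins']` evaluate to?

take first 9 rows:
   mins  points    team player
0    26      47   Bears   Hana
1    21      29  Wolves   Nora
2    24      13   Bears   Ravi
3    26      44   Hawks    Yui
4    33       0  Sharks   Hana
5    48       2   Hawks   Nora
6    44      50   Bears   Nora
7    16      50  Sharks   Sara
8    25      28   Lions    Jon
group by player, min of mins:
player
Hana    26
Jon     25
Nora    21
Ravi    24
Sara    16
Yui     26
Name: mins, dtype: int64
reset_index():
  player  mins
0   Hana    26
1    Jon    25
2   Nora    21
3   Ravi    24
4   Sara    16
5    Yui    26

26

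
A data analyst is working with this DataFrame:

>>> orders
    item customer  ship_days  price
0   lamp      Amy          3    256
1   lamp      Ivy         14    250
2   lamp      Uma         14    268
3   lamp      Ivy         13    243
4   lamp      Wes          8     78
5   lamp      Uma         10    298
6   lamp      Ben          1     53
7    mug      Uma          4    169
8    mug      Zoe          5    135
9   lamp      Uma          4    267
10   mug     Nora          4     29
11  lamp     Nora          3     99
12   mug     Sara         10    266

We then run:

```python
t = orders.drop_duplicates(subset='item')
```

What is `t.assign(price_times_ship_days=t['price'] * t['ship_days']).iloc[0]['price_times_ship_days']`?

drop duplicate item (keep=first):
   item customer  ship_days  price
0  lamp      Amy          3    256
7   mug      Uma          4    169
add column price_times_ship_days = t['price'] * t['ship_days']:
   item customer  ship_days  price  price_times_ship_days
0  lamp      Amy          3    256                    768
7   mug      Uma          4    169                    676
The value at position 0, column 'price_times_ship_days' is 768.

768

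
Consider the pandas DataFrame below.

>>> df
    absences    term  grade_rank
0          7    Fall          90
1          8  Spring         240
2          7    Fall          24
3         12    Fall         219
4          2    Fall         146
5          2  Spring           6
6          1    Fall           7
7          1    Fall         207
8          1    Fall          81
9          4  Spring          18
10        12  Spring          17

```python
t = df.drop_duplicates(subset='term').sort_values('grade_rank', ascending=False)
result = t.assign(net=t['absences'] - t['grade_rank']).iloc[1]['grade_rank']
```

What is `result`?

drop duplicate term (keep=first):
   absences    term  grade_rank
0         7    Fall          90
1         8  Spring         240
sort by grade_rank descending:
   absences    term  grade_rank
1         8  Spring         240
0         7    Fall          90
add column net = t['absences'] - t['grade_rank']:
   absences    term  grade_rank  net
1         8  Spring         240 -232
0         7    Fall          90  -83
So iloc[1]['grade_rank'] = 90.

90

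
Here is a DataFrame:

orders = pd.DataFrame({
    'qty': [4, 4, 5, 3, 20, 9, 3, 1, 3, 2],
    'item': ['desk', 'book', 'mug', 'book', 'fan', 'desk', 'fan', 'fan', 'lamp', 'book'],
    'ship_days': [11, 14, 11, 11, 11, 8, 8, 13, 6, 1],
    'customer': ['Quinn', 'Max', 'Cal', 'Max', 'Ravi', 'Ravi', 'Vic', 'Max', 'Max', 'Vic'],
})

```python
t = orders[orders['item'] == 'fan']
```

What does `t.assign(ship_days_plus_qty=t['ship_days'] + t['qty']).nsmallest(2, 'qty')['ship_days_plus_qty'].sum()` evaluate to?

25

filter rows where item == 'fan':
   qty item  ship_days customer
4   20  fan         11     Ravi
6    3  fan          8      Vic
7    1  fan         13      Max
add column ship_days_plus_qty = t['ship_days'] + t['qty']:
   qty item  ship_days customer  ship_days_plus_qty
4   20  fan         11     Ravi                  31
6    3  fan          8      Vic                  11
7    1  fan         13      Max                  14
take 2 rows with smallest qty:
   qty item  ship_days customer  ship_days_plus_qty
7    1  fan         13      Max                  14
6    3  fan          8      Vic                  11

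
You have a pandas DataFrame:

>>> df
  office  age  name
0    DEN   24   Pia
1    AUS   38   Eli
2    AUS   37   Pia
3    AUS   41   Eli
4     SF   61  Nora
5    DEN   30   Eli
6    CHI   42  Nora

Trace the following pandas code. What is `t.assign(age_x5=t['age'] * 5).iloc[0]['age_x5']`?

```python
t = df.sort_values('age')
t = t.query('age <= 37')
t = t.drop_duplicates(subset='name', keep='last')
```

150

sort by age:
  office  age  name
0    DEN   24   Pia
5    DEN   30   Eli
2    AUS   37   Pia
1    AUS   38   Eli
3    AUS   41   Eli
6    CHI   42  Nora
4     SF   61  Nora
filter rows where age <= 37:
  office  age name
0    DEN   24  Pia
5    DEN   30  Eli
2    AUS   37  Pia
drop duplicate name (keep=last):
  office  age name
5    DEN   30  Eli
2    AUS   37  Pia
add column age_x5 = t['age'] * 5:
  office  age name  age_x5
5    DEN   30  Eli     150
2    AUS   37  Pia     185
Reading off the value at position 0, column 'age_x5', we get 150.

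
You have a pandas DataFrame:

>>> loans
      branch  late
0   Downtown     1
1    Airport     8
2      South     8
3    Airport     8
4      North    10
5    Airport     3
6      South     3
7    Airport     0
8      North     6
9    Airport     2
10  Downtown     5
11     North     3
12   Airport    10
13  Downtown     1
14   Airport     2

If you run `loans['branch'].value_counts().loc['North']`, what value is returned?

3

value_counts of branch:
branch
Airport     7
Downtown    3
North       3
South       2
Name: count, dtype: int64
So loc['North'] = 3.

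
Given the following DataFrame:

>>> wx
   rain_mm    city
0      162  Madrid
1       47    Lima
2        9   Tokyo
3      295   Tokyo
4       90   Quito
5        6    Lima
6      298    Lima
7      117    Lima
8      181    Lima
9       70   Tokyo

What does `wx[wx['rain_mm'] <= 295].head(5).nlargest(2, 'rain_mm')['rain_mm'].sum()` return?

457

filter rows where rain_mm <= 295:
   rain_mm    city
0      162  Madrid
1       47    Lima
2        9   Tokyo
3      295   Tokyo
4       90   Quito
5        6    Lima
7      117    Lima
8      181    Lima
9       70   Tokyo
take first 5 rows:
   rain_mm    city
0      162  Madrid
1       47    Lima
2        9   Tokyo
3      295   Tokyo
4       90   Quito
take 2 rows with largest rain_mm:
   rain_mm    city
3      295   Tokyo
0      162  Madrid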